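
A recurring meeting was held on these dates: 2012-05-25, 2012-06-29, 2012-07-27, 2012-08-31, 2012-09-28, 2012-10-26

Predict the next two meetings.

These are Fridays with 35, 28, 35, 28, 28-day gaps.
Each is the final Friday of its month — 2012-06-29 is past the 28th, so '4th Friday' doesn't fit.
November 2012 ends with Friday 2012-11-30.
Last Friday of December 2012: 2012-12-28.

2012-11-30, 2012-12-28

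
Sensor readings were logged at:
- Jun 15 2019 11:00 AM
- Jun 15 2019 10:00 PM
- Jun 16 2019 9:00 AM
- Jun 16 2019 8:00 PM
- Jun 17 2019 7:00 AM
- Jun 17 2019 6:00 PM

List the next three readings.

Jun 18 2019 5:00 AM, Jun 18 2019 4:00 PM, Jun 19 2019 3:00 AM

The interval is a steady 11 hours (11, 11, 11, 11, 11).
Jun 17 2019 6:00 PM + 11 h = Jun 18 2019 5:00 AM.
Jun 18 2019 5:00 AM + 11 h = Jun 18 2019 4:00 PM.
Jun 18 2019 4:00 PM + 11 h = Jun 19 2019 3:00 AM.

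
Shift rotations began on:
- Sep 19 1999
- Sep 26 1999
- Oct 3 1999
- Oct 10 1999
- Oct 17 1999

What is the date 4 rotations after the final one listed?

Nov 14 1999

The spacing is 7, 7, 7, 7 days — always 7 days.
Oct 17 1999 + 7 days = Oct 24 1999.
Oct 24 1999 + 7 days = Oct 31 1999.
Oct 31 1999 + 7 days = Nov 7 1999.
Nov 7 1999 + 7 days = Nov 14 1999.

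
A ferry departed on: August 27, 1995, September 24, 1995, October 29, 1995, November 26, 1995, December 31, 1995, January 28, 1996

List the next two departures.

February 25, 1996; March 31, 1996

Every date is a Sunday; gaps 28, 35, 28, 35, 28 days.
Each is the last Sunday of its month (at least one falls on the 29th or later, ruling out '4th Sunday').
February 1996 ends with Sunday February 25, 1996.
Last Sunday of March 1996: March 31, 1996.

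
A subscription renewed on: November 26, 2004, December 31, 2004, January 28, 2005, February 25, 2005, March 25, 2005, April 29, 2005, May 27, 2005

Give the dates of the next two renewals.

June 24, 2005; July 29, 2005

Every date is a Friday; gaps 35, 28, 28, 28, 35, 28 days.
Each is the last Friday of its month (at least one falls on the 29th or later, ruling out '4th Friday').
June 2005 ends with Friday June 24, 2005.
July 2005 ends with Friday July 29, 2005.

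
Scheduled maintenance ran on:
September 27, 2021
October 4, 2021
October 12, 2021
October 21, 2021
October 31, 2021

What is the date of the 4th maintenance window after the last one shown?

Gaps: 7, 8, 9, 10 days — each gap is 1 larger than the previous one.
Next gap: 11 days. October 31, 2021 + 11 days = November 11, 2021.
Next gap: 12 days. November 11, 2021 + 12 days = November 23, 2021.
Next gap: 13 days. November 23, 2021 + 13 days = December 6, 2021.
Next gap: 14 days. December 6, 2021 + 14 days = December 20, 2021.

December 20, 2021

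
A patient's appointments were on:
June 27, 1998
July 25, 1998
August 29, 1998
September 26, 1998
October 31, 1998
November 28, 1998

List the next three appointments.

December 26, 1998; January 30, 1999; February 27, 1999

These are Saturdays with 28, 35, 28, 35, 28-day gaps.
Each is the final Saturday of its month — August 29, 1998 is past the 28th, so '4th Saturday' doesn't fit.
December 1998 ends with Saturday December 26, 1998.
Last Saturday of January 1999: January 30, 1999.
February 1999 ends with Saturday February 27, 1999.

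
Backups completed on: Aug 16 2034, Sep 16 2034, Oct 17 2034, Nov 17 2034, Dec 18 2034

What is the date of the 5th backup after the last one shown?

The spacing is 31, 31, 31, 31 days — always 31 days.
Dec 18 2034 + 31 days = Jan 18 2035.
Jan 18 2035 + 31 days = Feb 18 2035.
Feb 18 2035 + 31 days = Mar 21 2035.
Mar 21 2035 + 31 days = Apr 21 2035.
Apr 21 2035 + 31 days = May 22 2035.

May 22 2035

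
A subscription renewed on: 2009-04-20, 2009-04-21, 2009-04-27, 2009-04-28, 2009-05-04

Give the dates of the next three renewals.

Gaps: 1, 6, 1, 6 days — not constant, but cyclic with period 2.
The events fall on every Monday and Tuesday.
The following Tuesday is 2009-05-05.
Next Monday: 2009-05-11.
Next Tuesday: 2009-05-12.

2009-05-05, 2009-05-11, 2009-05-12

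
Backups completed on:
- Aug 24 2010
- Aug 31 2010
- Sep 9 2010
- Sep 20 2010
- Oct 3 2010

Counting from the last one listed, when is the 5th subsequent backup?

Jan 6 2011

The spacing grows by 2 each time: 7, 9, 11, 13 days.
Next gap: 15 days. Oct 3 2010 + 15 days = Oct 18 2010.
Next gap: 17 days. Oct 18 2010 + 17 days = Nov 4 2010.
Next gap: 19 days. Nov 4 2010 + 19 days = Nov 23 2010.
Next gap: 21 days. Nov 23 2010 + 21 days = Dec 14 2010.
Next gap: 23 days. Dec 14 2010 + 23 days = Jan 6 2011.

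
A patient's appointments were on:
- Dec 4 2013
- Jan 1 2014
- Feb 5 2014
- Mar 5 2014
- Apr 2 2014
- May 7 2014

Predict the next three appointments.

Jun 4 2014, Jul 2 2014, Aug 6 2014

Gaps: 28, 35, 28, 28, 35 days — a mix of 28 and 35. Every date is a Wednesday.
Each is the 1st Wednesday of its month.
June 2014 — 1st Wednesday is Jun 4 2014.
July 2014 — 1st Wednesday is Jul 2 2014.
August 2014 — 1st Wednesday is Aug 6 2014.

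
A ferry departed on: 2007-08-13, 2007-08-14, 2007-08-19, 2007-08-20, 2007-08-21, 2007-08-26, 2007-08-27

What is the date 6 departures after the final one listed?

Every event lands on a Monday or Tuesday or Sunday (gaps cycle 1, 5, 1, 1, 5, 1).
So the schedule is: every Monday, Tuesday and Sunday.
Next Tuesday: 2007-08-28.
The following Sunday is 2007-09-02.
The following Monday is 2007-09-03.
The following Tuesday is 2007-09-04.
The following Sunday is 2007-09-09.
Next Monday: 2007-09-10.

2007-09-10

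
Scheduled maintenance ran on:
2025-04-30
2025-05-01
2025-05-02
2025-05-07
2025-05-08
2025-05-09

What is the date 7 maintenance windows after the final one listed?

Gaps: 1, 1, 5, 1, 1 days — not constant, but cyclic with period 3.
The events fall on every Wednesday, Thursday and Friday.
The following Wednesday is 2025-05-14.
Next Thursday: 2025-05-15.
Next Friday: 2025-05-16.
The following Wednesday is 2025-05-21.
The following Thursday is 2025-05-22.
Next Friday: 2025-05-23.
The following Wednesday is 2025-05-28.

2025-05-28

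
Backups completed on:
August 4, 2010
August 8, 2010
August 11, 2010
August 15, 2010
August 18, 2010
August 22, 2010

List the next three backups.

Every event lands on a Wednesday or Sunday (gaps cycle 4, 3, 4, 3, 4).
So the schedule is: every Wednesday and Sunday.
The following Wednesday is August 25, 2010.
The following Sunday is August 29, 2010.
The following Wednesday is September 1, 2010.

August 25, 2010; August 29, 2010; September 1, 2010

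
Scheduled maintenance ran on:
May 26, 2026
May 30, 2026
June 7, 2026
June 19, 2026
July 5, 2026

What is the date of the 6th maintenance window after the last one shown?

Intervals are 4, 8, 12, 16 days — an arithmetic progression with common difference 4.
Next gap: 20 days. July 5, 2026 + 20 days = July 25, 2026.
Next gap: 24 days. July 25, 2026 + 24 days = August 18, 2026.
Next gap: 28 days. August 18, 2026 + 28 days = September 15, 2026.
Next gap: 32 days. September 15, 2026 + 32 days = October 17, 2026.
Next gap: 36 days. October 17, 2026 + 36 days = November 22, 2026.
Next gap: 40 days. November 22, 2026 + 40 days = January 1, 2027.

January 1, 2027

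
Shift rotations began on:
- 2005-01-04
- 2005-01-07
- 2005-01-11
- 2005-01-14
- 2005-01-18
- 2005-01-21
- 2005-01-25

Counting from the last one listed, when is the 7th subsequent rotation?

2005-02-18

The gap pattern 3, 4, 3, 4, 3, 4 repeats every 2 events.
These are the Tuesdays and Fridays of each week.
The following Friday is 2005-01-28.
Next Tuesday: 2005-02-01.
Next Friday: 2005-02-04.
The following Tuesday is 2005-02-08.
Next Friday: 2005-02-11.
Next Tuesday: 2005-02-15.
The following Friday is 2005-02-18.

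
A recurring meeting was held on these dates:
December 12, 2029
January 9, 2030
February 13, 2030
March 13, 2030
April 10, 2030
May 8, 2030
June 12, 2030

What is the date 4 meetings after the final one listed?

These are Wednesdays at 28- or 35-day spacing (28, 35, 28, 28, 28, 35).
The pattern: 2nd Wednesday of the month.
2nd Wednesday of July 2030: July 10, 2030.
August 2030 — 2nd Wednesday is August 14, 2030.
September 2030 — 2nd Wednesday is September 11, 2030.
2nd Wednesday of October 2030: October 9, 2030.

October 9, 2030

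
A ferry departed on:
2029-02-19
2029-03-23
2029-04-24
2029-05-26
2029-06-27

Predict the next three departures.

Gaps between consecutive events: 32, 32, 32, 32 days — a constant 32-day interval.
2029-06-27 + 32 days = 2029-07-29.
2029-07-29 + 32 days = 2029-08-30.
2029-08-30 + 32 days = 2029-10-01.

2029-07-29, 2029-08-30, 2029-10-01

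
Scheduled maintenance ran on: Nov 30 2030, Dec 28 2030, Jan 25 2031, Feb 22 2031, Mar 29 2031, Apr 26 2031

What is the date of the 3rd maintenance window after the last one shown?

These are Saturdays with 28, 28, 28, 35, 28-day gaps.
Each is the final Saturday of its month — Nov 30 2030 is past the 28th, so '4th Saturday' doesn't fit.
Last Saturday of May 2031: May 31 2031.
June 2031 ends with Saturday Jun 28 2031.
Last Saturday of July 2031: Jul 26 2031.

Jul 26 2031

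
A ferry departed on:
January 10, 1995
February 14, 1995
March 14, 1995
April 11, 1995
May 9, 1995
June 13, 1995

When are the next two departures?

All dates are Tuesdays, 35, 28, 28, 28, 35 days apart.
Specifically, the 2nd Tuesday of each month.
July 1995 — 2nd Tuesday is July 11, 1995.
2nd Tuesday of August 1995: August 8, 1995.

July 11, 1995; August 8, 1995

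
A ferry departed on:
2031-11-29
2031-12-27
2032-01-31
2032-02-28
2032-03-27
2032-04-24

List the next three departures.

All Saturdays; the gaps (28, 35, 28, 28, 28) vary with month length.
This is the last Saturday of each month.
May 2032 ends with Saturday 2032-05-29.
June 2032 ends with Saturday 2032-06-26.
July 2032 ends with Saturday 2032-07-31.

2032-05-29, 2032-06-26, 2032-07-31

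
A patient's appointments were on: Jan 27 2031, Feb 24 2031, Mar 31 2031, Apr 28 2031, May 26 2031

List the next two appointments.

Every date is a Monday; gaps 28, 35, 28, 28 days.
Each is the last Monday of its month (at least one falls on the 29th or later, ruling out '4th Monday').
Last Monday of June 2031: Jun 30 2031.
Last Monday of July 2031: Jul 28 2031.

Jun 30 2031, Jul 28 2031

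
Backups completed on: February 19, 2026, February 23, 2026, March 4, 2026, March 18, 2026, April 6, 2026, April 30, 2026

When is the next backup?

The spacing grows by 5 each time: 4, 9, 14, 19, 24 days.
Next gap: 29 days. April 30, 2026 + 29 days = May 29, 2026.

May 29, 2026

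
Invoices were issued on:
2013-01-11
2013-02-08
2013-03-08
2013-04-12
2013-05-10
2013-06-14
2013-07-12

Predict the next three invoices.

Gaps: 28, 28, 35, 28, 35, 28 days — a mix of 28 and 35. Every date is a Friday.
Each is the 2nd Friday of its month.
August 2013 — 2nd Friday is 2013-08-09.
2nd Friday of September 2013: 2013-09-13.
2nd Friday of October 2013: 2013-10-11.

2013-08-09, 2013-09-13, 2013-10-11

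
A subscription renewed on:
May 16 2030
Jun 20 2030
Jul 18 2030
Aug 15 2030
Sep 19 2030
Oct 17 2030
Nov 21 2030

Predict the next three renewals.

These are Thursdays at 28- or 35-day spacing (35, 28, 28, 35, 28, 35).
The pattern: 3rd Thursday of the month.
3rd Thursday of December 2030: Dec 19 2030.
3rd Thursday of January 2031: Jan 16 2031.
3rd Thursday of February 2031: Feb 20 2031.

Dec 19 2030, Jan 16 2031, Feb 20 2031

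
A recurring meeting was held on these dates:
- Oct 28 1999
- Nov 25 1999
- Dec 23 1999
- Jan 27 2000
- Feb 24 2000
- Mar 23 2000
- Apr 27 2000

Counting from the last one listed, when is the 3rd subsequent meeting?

Jul 27 2000

Gaps: 28, 28, 35, 28, 28, 35 days — a mix of 28 and 35. Every date is a Thursday.
Each is the 4th Thursday of its month.
May 2000 — 4th Thursday is May 25 2000.
June 2000 — 4th Thursday is Jun 22 2000.
4th Thursday of July 2000: Jul 27 2000.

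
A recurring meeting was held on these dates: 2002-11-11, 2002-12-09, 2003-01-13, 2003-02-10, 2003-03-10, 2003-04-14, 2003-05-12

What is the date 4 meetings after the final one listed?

These are Mondays at 28- or 35-day spacing (28, 35, 28, 28, 35, 28).
The pattern: 2nd Monday of the month.
June 2003 — 2nd Monday is 2003-06-09.
2nd Monday of July 2003: 2003-07-14.
2nd Monday of August 2003: 2003-08-11.
2nd Monday of September 2003: 2003-09-08.

2003-09-08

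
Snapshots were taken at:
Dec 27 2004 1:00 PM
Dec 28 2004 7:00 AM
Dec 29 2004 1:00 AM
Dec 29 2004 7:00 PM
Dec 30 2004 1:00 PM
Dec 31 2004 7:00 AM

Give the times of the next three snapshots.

Jan 1 2005 1:00 AM, Jan 1 2005 7:00 PM, Jan 2 2005 1:00 PM

Gaps: 18, 18, 18, 18, 18 hours — each event is 18 hours after the previous one.
Dec 31 2004 7:00 AM + 18 h = Jan 1 2005 1:00 AM.
Jan 1 2005 1:00 AM + 18 h = Jan 1 2005 7:00 PM.
Jan 1 2005 7:00 PM + 18 h = Jan 2 2005 1:00 PM.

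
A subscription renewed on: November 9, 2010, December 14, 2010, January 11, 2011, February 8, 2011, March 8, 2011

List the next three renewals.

April 12, 2011; May 10, 2011; June 14, 2011

All dates are Tuesdays, 35, 28, 28, 28 days apart.
Specifically, the 2nd Tuesday of each month.
2nd Tuesday of April 2011: April 12, 2011.
2nd Tuesday of May 2011: May 10, 2011.
June 2011 — 2nd Tuesday is June 14, 2011.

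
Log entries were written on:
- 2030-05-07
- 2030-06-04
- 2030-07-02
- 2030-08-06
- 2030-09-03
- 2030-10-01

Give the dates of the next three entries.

These are Tuesdays at 28- or 35-day spacing (28, 28, 35, 28, 28).
The pattern: 1st Tuesday of the month.
1st Tuesday of November 2030: 2030-11-05.
1st Tuesday of December 2030: 2030-12-03.
1st Tuesday of January 2031: 2031-01-07.

2030-11-05, 2030-12-03, 2031-01-07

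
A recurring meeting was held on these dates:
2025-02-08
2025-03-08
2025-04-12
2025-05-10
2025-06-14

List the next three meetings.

2025-07-12, 2025-08-09, 2025-09-13

Gaps: 28, 35, 28, 35 days — a mix of 28 and 35. Every date is a Saturday.
Each is the 2nd Saturday of its month.
July 2025 — 2nd Saturday is 2025-07-12.
August 2025 — 2nd Saturday is 2025-08-09.
September 2025 — 2nd Saturday is 2025-09-13.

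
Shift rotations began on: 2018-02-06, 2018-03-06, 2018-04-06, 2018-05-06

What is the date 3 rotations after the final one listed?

2018-08-06

Each date is the 6th; the gaps (28, 31, 30) track the month lengths.
The rule is the 6th of each month.
June 2018: 2018-06-06.
Next: July 2018 → 2018-07-06.
Next: August 2018 → 2018-08-06.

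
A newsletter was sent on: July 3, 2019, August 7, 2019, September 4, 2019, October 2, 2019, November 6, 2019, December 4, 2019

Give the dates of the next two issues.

January 1, 2020; February 5, 2020

All dates are Wednesdays, 35, 28, 28, 35, 28 days apart.
Specifically, the 1st Wednesday of each month.
January 2020 — 1st Wednesday is January 1, 2020.
1st Wednesday of February 2020: February 5, 2020.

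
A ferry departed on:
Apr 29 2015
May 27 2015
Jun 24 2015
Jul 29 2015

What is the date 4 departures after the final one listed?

These are Wednesdays with 28, 28, 35-day gaps.
Each is the final Wednesday of its month — Apr 29 2015 is past the 28th, so '4th Wednesday' doesn't fit.
August 2015 ends with Wednesday Aug 26 2015.
September 2015 ends with Wednesday Sep 30 2015.
October 2015 ends with Wednesday Oct 28 2015.
November 2015 ends with Wednesday Nov 25 2015.

Nov 25 2015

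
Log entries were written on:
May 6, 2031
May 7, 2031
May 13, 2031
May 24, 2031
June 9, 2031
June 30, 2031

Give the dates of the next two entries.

July 26, 2031; August 26, 2031

Intervals are 1, 6, 11, 16, 21 days — an arithmetic progression with common difference 5.
Next gap: 26 days. June 30, 2031 + 26 days = July 26, 2031.
Next gap: 31 days. July 26, 2031 + 31 days = August 26, 2031.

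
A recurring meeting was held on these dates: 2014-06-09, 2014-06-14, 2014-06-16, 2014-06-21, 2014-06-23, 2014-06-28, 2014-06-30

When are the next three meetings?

2014-07-05, 2014-07-07, 2014-07-12

The gap pattern 5, 2, 5, 2, 5, 2 repeats every 2 events.
These are the Mondays and Saturdays of each week.
The following Saturday is 2014-07-05.
Next Monday: 2014-07-07.
Next Saturday: 2014-07-12.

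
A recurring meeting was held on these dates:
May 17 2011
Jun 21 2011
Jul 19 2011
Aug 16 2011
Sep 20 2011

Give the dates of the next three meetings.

Gaps: 35, 28, 28, 35 days — a mix of 28 and 35. Every date is a Tuesday.
Each is the 3rd Tuesday of its month.
3rd Tuesday of October 2011: Oct 18 2011.
3rd Tuesday of November 2011: Nov 15 2011.
December 2011 — 3rd Tuesday is Dec 20 2011.

Oct 18 2011, Nov 15 2011, Dec 20 2011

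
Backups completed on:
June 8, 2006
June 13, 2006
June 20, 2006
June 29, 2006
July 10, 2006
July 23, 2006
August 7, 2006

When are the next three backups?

August 24, 2006; September 12, 2006; October 3, 2006

The spacing grows by 2 each time: 5, 7, 9, 11, 13, 15 days.
Next gap: 17 days. August 7, 2006 + 17 days = August 24, 2006.
Next gap: 19 days. August 24, 2006 + 19 days = September 12, 2006.
Next gap: 21 days. September 12, 2006 + 21 days = October 3, 2006.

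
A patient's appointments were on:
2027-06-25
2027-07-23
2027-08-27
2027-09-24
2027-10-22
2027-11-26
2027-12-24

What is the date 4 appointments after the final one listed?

2028-04-28

All dates are Fridays, 28, 35, 28, 28, 35, 28 days apart.
Specifically, the 4th Friday of each month.
4th Friday of January 2028: 2028-01-28.
4th Friday of February 2028: 2028-02-25.
March 2028 — 4th Friday is 2028-03-24.
April 2028 — 4th Friday is 2028-04-28.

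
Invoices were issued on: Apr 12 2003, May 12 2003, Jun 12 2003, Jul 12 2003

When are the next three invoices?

Each date is the 12th; the gaps (30, 31, 30) track the month lengths.
The rule is the 12th of each month.
August 2003: Aug 12 2003.
Next: September 2003 → Sep 12 2003.
Next: October 2003 → Oct 12 2003.

Aug 12 2003, Sep 12 2003, Oct 12 2003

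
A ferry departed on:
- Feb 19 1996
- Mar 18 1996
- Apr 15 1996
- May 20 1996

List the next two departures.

Jun 17 1996, Jul 15 1996

Gaps: 28, 28, 35 days — a mix of 28 and 35. Every date is a Monday.
Each is the 3rd Monday of its month.
June 1996 — 3rd Monday is Jun 17 1996.
3rd Monday of July 1996: Jul 15 1996.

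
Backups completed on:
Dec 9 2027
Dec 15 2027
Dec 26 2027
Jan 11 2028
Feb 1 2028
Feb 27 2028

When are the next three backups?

Mar 29 2028, May 4 2028, Jun 14 2028

The spacing grows by 5 each time: 6, 11, 16, 21, 26 days.
Next gap: 31 days. Feb 27 2028 + 31 days = Mar 29 2028.
Next gap: 36 days. Mar 29 2028 + 36 days = May 4 2028.
Next gap: 41 days. May 4 2028 + 41 days = Jun 14 2028.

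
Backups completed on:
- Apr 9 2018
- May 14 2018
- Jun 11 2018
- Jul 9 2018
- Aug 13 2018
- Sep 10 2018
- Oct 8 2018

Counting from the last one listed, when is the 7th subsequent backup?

May 13 2019

All dates are Mondays, 35, 28, 28, 35, 28, 28 days apart.
Specifically, the 2nd Monday of each month.
2nd Monday of November 2018: Nov 12 2018.
2nd Monday of December 2018: Dec 10 2018.
2nd Monday of January 2019: Jan 14 2019.
February 2019 — 2nd Monday is Feb 11 2019.
2nd Monday of March 2019: Mar 11 2019.
April 2019 — 2nd Monday is Apr 8 2019.
May 2019 — 2nd Monday is May 13 2019.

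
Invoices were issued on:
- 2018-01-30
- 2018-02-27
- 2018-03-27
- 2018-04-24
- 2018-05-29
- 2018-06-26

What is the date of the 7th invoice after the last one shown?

2019-01-29

All Tuesdays; the gaps (28, 28, 28, 35, 28) vary with month length.
This is the last Tuesday of each month.
July 2018 ends with Tuesday 2018-07-31.
August 2018 ends with Tuesday 2018-08-28.
September 2018 ends with Tuesday 2018-09-25.
October 2018 ends with Tuesday 2018-10-30.
Last Tuesday of November 2018: 2018-11-27.
December 2018 ends with Tuesday 2018-12-25.
Last Tuesday of January 2019: 2019-01-29.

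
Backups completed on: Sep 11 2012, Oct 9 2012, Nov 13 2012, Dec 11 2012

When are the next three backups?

These are Tuesdays at 28- or 35-day spacing (28, 35, 28).
The pattern: 2nd Tuesday of the month.
January 2013 — 2nd Tuesday is Jan 8 2013.
February 2013 — 2nd Tuesday is Feb 12 2013.
March 2013 — 2nd Tuesday is Mar 12 2013.

Jan 8 2013, Feb 12 2013, Mar 12 2013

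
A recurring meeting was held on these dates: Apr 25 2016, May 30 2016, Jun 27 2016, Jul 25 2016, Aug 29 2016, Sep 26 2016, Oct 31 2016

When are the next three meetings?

Nov 28 2016, Dec 26 2016, Jan 30 2017

Every date is a Monday; gaps 35, 28, 28, 35, 28, 35 days.
Each is the last Monday of its month (at least one falls on the 29th or later, ruling out '4th Monday').
November 2016 ends with Monday Nov 28 2016.
December 2016 ends with Monday Dec 26 2016.
January 2017 ends with Monday Jan 30 2017.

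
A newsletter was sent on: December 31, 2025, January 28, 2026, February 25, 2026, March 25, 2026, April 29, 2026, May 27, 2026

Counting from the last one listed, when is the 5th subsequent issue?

Every date is a Wednesday; gaps 28, 28, 28, 35, 28 days.
Each is the last Wednesday of its month (at least one falls on the 29th or later, ruling out '4th Wednesday').
Last Wednesday of June 2026: June 24, 2026.
July 2026 ends with Wednesday July 29, 2026.
August 2026 ends with Wednesday August 26, 2026.
Last Wednesday of September 2026: September 30, 2026.
Last Wednesday of October 2026: October 28, 2026.

October 28, 2026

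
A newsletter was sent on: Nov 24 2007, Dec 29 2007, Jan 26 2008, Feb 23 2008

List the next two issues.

Mar 29 2008, Apr 26 2008

Every date is a Saturday; gaps 35, 28, 28 days.
Each is the last Saturday of its month (at least one falls on the 29th or later, ruling out '4th Saturday').
March 2008 ends with Saturday Mar 29 2008.
Last Saturday of April 2008: Apr 26 2008.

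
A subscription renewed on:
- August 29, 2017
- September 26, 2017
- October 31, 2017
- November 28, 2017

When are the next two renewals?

Every date is a Tuesday; gaps 28, 35, 28 days.
Each is the last Tuesday of its month (at least one falls on the 29th or later, ruling out '4th Tuesday').
Last Tuesday of December 2017: December 26, 2017.
Last Tuesday of January 2018: January 30, 2018.

December 26, 2017; January 30, 2018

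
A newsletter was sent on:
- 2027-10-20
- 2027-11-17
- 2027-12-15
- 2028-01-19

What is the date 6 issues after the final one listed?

2028-07-19

All dates are Wednesdays, 28, 28, 35 days apart.
Specifically, the 3rd Wednesday of each month.
February 2028 — 3rd Wednesday is 2028-02-16.
March 2028 — 3rd Wednesday is 2028-03-15.
3rd Wednesday of April 2028: 2028-04-19.
3rd Wednesday of May 2028: 2028-05-17.
June 2028 — 3rd Wednesday is 2028-06-21.
July 2028 — 3rd Wednesday is 2028-07-19.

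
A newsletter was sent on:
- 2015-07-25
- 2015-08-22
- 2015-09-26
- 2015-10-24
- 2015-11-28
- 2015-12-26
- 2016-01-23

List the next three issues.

These are Saturdays at 28- or 35-day spacing (28, 35, 28, 35, 28, 28).
The pattern: 4th Saturday of the month.
4th Saturday of February 2016: 2016-02-27.
4th Saturday of March 2016: 2016-03-26.
April 2016 — 4th Saturday is 2016-04-23.

2016-02-27, 2016-03-26, 2016-04-23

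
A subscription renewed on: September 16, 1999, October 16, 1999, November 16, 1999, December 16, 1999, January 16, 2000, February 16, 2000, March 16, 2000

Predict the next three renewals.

The day-of-month is always 16 (30, 31, 30, 31, 31, 29 days between events).
So this recurs on the 16th of each month.
Next: April 2000 → April 16, 2000.
May 2000: May 16, 2000.
Next: June 2000 → June 16, 2000.

April 16, 2000; May 16, 2000; June 16, 2000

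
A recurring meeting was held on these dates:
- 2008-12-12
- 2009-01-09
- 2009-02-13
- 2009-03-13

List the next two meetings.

2009-04-10, 2009-05-08

All dates are Fridays, 28, 35, 28 days apart.
Specifically, the 2nd Friday of each month.
2nd Friday of April 2009: 2009-04-10.
May 2009 — 2nd Friday is 2009-05-08.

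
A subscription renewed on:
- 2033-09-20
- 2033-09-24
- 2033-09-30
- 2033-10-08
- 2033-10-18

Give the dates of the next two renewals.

2033-10-30, 2033-11-13

Intervals are 4, 6, 8, 10 days — an arithmetic progression with common difference 2.
Next gap: 12 days. 2033-10-18 + 12 days = 2033-10-30.
Next gap: 14 days. 2033-10-30 + 14 days = 2033-11-13.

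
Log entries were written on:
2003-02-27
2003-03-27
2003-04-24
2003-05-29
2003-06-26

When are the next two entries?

These are Thursdays with 28, 28, 35, 28-day gaps.
Each is the final Thursday of its month — 2003-05-29 is past the 28th, so '4th Thursday' doesn't fit.
Last Thursday of July 2003: 2003-07-31.
Last Thursday of August 2003: 2003-08-28.

2003-07-31, 2003-08-28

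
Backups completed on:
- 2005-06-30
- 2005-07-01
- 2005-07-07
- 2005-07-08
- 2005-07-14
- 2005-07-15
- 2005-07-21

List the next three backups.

2005-07-22, 2005-07-28, 2005-07-29

The gap pattern 1, 6, 1, 6, 1, 6 repeats every 2 events.
These are the Thursdays and Fridays of each week.
Next Friday: 2005-07-22.
The following Thursday is 2005-07-28.
The following Friday is 2005-07-29.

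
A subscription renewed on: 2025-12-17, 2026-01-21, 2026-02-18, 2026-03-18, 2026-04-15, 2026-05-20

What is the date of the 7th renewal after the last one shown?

2026-12-16

All dates are Wednesdays, 35, 28, 28, 28, 35 days apart.
Specifically, the 3rd Wednesday of each month.
3rd Wednesday of June 2026: 2026-06-17.
July 2026 — 3rd Wednesday is 2026-07-15.
3rd Wednesday of August 2026: 2026-08-19.
3rd Wednesday of September 2026: 2026-09-16.
3rd Wednesday of October 2026: 2026-10-21.
November 2026 — 3rd Wednesday is 2026-11-18.
December 2026 — 3rd Wednesday is 2026-12-16.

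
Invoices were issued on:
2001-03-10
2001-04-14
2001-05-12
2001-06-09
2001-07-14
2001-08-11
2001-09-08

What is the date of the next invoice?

2001-10-13

These are Saturdays at 28- or 35-day spacing (35, 28, 28, 35, 28, 28).
The pattern: 2nd Saturday of the month.
2nd Saturday of October 2001: 2001-10-13.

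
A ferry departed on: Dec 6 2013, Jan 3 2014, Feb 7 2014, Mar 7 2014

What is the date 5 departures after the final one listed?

Aug 1 2014

All dates are Fridays, 28, 35, 28 days apart.
Specifically, the 1st Friday of each month.
April 2014 — 1st Friday is Apr 4 2014.
1st Friday of May 2014: May 2 2014.
1st Friday of June 2014: Jun 6 2014.
1st Friday of July 2014: Jul 4 2014.
1st Friday of August 2014: Aug 1 2014.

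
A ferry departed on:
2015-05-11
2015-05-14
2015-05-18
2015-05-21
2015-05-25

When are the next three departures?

The gap pattern 3, 4, 3, 4 repeats every 2 events.
These are the Mondays and Thursdays of each week.
The following Thursday is 2015-05-28.
Next Monday: 2015-06-01.
Next Thursday: 2015-06-04.

2015-05-28, 2015-06-01, 2015-06-04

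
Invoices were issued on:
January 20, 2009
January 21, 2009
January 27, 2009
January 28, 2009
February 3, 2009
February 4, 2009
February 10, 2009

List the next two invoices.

Every event lands on a Tuesday or Wednesday (gaps cycle 1, 6, 1, 6, 1, 6).
So the schedule is: every Tuesday and Wednesday.
Next Wednesday: February 11, 2009.
Next Tuesday: February 17, 2009.

February 11, 2009; February 17, 2009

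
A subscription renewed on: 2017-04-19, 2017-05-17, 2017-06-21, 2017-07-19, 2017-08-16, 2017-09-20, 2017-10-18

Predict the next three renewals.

All dates are Wednesdays, 28, 35, 28, 28, 35, 28 days apart.
Specifically, the 3rd Wednesday of each month.
3rd Wednesday of November 2017: 2017-11-15.
December 2017 — 3rd Wednesday is 2017-12-20.
3rd Wednesday of January 2018: 2018-01-17.

2017-11-15, 2017-12-20, 2018-01-17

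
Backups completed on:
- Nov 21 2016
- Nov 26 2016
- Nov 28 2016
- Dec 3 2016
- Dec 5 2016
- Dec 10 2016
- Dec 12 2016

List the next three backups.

Gaps: 5, 2, 5, 2, 5, 2 days — not constant, but cyclic with period 2.
The events fall on every Monday and Saturday.
Next Saturday: Dec 17 2016.
The following Monday is Dec 19 2016.
The following Saturday is Dec 24 2016.

Dec 17 2016, Dec 19 2016, Dec 24 2016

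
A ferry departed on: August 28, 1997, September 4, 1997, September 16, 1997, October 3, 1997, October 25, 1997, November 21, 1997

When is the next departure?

December 23, 1997

The spacing grows by 5 each time: 7, 12, 17, 22, 27 days.
Next gap: 32 days. November 21, 1997 + 32 days = December 23, 1997.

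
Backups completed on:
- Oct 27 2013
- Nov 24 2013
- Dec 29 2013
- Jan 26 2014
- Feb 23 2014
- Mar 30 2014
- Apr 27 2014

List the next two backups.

These are Sundays with 28, 35, 28, 28, 35, 28-day gaps.
Each is the final Sunday of its month — Dec 29 2013 is past the 28th, so '4th Sunday' doesn't fit.
May 2014 ends with Sunday May 25 2014.
June 2014 ends with Sunday Jun 29 2014.

May 25 2014, Jun 29 2014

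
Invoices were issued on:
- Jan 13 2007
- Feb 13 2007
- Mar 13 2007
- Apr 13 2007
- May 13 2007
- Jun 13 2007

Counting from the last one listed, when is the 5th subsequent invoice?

The day-of-month is always 13 (31, 28, 31, 30, 31 days between events).
So this recurs on the 13th of each month.
July 2007: Jul 13 2007.
Next: August 2007 → Aug 13 2007.
September 2007: Sep 13 2007.
October 2007: Oct 13 2007.
Next: November 2007 → Nov 13 2007.

Nov 13 2007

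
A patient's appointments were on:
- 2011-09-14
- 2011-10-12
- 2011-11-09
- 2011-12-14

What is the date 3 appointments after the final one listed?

Gaps: 28, 28, 35 days — a mix of 28 and 35. Every date is a Wednesday.
Each is the 2nd Wednesday of its month.
2nd Wednesday of January 2012: 2012-01-11.
February 2012 — 2nd Wednesday is 2012-02-08.
2nd Wednesday of March 2012: 2012-03-14.

2012-03-14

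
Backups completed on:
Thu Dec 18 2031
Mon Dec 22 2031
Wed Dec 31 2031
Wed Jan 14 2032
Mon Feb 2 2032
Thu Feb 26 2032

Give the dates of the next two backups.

Fri Mar 26 2032, Thu Apr 29 2032

Intervals are 4, 9, 14, 19, 24 days — an arithmetic progression with common difference 5.
Next gap: 29 days. Thu Feb 26 2032 + 29 days = Fri Mar 26 2032.
Next gap: 34 days. Fri Mar 26 2032 + 34 days = Thu Apr 29 2032.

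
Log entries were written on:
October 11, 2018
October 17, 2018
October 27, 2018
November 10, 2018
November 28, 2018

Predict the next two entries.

Gaps: 6, 10, 14, 18 days — each gap is 4 larger than the previous one.
Next gap: 22 days. November 28, 2018 + 22 days = December 20, 2018.
Next gap: 26 days. December 20, 2018 + 26 days = January 15, 2019.

December 20, 2018; January 15, 2019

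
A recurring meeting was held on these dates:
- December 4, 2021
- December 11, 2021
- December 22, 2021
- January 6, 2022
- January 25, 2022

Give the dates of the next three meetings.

February 17, 2022; March 16, 2022; April 16, 2022

Intervals are 7, 11, 15, 19 days — an arithmetic progression with common difference 4.
Next gap: 23 days. January 25, 2022 + 23 days = February 17, 2022.
Next gap: 27 days. February 17, 2022 + 27 days = March 16, 2022.
Next gap: 31 days. March 16, 2022 + 31 days = April 16, 2022.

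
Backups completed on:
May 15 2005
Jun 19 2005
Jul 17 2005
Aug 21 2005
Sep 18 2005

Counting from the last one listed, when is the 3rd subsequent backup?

All dates are Sundays, 35, 28, 35, 28 days apart.
Specifically, the 3rd Sunday of each month.
3rd Sunday of October 2005: Oct 16 2005.
November 2005 — 3rd Sunday is Nov 20 2005.
December 2005 — 3rd Sunday is Dec 18 2005.

Dec 18 2005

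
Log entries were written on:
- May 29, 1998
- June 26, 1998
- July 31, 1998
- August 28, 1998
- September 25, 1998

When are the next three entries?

All Fridays; the gaps (28, 35, 28, 28) vary with month length.
This is the last Friday of each month.
October 1998 ends with Friday October 30, 1998.
Last Friday of November 1998: November 27, 1998.
Last Friday of December 1998: December 25, 1998.

October 30, 1998; November 27, 1998; December 25, 1998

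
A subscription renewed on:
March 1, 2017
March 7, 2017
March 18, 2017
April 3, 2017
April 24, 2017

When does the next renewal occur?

May 20, 2017

The spacing grows by 5 each time: 6, 11, 16, 21 days.
Next gap: 26 days. April 24, 2017 + 26 days = May 20, 2017.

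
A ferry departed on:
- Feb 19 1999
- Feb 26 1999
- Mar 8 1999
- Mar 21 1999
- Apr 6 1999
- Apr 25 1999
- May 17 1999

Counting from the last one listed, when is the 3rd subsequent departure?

Intervals are 7, 10, 13, 16, 19, 22 days — an arithmetic progression with common difference 3.
Next gap: 25 days. May 17 1999 + 25 days = Jun 11 1999.
Next gap: 28 days. Jun 11 1999 + 28 days = Jul 9 1999.
Next gap: 31 days. Jul 9 1999 + 31 days = Aug 9 1999.

Aug 9 1999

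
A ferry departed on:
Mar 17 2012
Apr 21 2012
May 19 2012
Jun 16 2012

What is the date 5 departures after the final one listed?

Gaps: 35, 28, 28 days — a mix of 28 and 35. Every date is a Saturday.
Each is the 3rd Saturday of its month.
3rd Saturday of July 2012: Jul 21 2012.
August 2012 — 3rd Saturday is Aug 18 2012.
September 2012 — 3rd Saturday is Sep 15 2012.
October 2012 — 3rd Saturday is Oct 20 2012.
November 2012 — 3rd Saturday is Nov 17 2012.

Nov 17 2012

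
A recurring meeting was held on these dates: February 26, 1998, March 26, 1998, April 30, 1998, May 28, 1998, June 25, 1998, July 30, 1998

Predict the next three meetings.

August 27, 1998; September 24, 1998; October 29, 1998

These are Thursdays with 28, 35, 28, 28, 35-day gaps.
Each is the final Thursday of its month — April 30, 1998 is past the 28th, so '4th Thursday' doesn't fit.
Last Thursday of August 1998: August 27, 1998.
September 1998 ends with Thursday September 24, 1998.
October 1998 ends with Thursday October 29, 1998.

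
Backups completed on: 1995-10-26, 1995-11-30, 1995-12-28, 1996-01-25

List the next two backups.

1996-02-29, 1996-03-28

These are Thursdays with 35, 28, 28-day gaps.
Each is the final Thursday of its month — 1995-11-30 is past the 28th, so '4th Thursday' doesn't fit.
February 1996 ends with Thursday 1996-02-29.
March 1996 ends with Thursday 1996-03-28.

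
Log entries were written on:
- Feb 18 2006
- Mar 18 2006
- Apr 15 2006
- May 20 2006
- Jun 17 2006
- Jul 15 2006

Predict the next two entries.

All dates are Saturdays, 28, 28, 35, 28, 28 days apart.
Specifically, the 3rd Saturday of each month.
August 2006 — 3rd Saturday is Aug 19 2006.
September 2006 — 3rd Saturday is Sep 16 2006.

Aug 19 2006, Sep 16 2006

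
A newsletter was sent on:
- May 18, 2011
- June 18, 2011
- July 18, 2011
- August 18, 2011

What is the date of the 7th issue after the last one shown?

March 18, 2012

Each date is the 18th; the gaps (31, 30, 31) track the month lengths.
The rule is the 18th of each month.
Next: September 2011 → September 18, 2011.
October 2011: October 18, 2011.
Next: November 2011 → November 18, 2011.
Next: December 2011 → December 18, 2011.
January 2012: January 18, 2012.
Next: February 2012 → February 18, 2012.
Next: March 2012 → March 18, 2012.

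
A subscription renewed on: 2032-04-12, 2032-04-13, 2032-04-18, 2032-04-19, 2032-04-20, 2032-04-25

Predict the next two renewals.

Gaps: 1, 5, 1, 1, 5 days — not constant, but cyclic with period 3.
The events fall on every Monday, Tuesday and Sunday.
The following Monday is 2032-04-26.
Next Tuesday: 2032-04-27.

2032-04-26, 2032-04-27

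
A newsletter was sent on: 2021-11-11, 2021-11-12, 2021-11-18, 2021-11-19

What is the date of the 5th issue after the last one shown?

Gaps: 1, 6, 1 days — not constant, but cyclic with period 2.
The events fall on every Thursday and Friday.
Next Thursday: 2021-11-25.
The following Friday is 2021-11-26.
Next Thursday: 2021-12-02.
The following Friday is 2021-12-03.
Next Thursday: 2021-12-09.

2021-12-09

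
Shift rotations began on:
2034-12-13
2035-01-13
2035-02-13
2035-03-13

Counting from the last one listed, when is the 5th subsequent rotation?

2035-08-13

The day-of-month is always 13 (31, 31, 28 days between events).
So this recurs on the 13th of each month.
Next: April 2035 → 2035-04-13.
Next: May 2035 → 2035-05-13.
Next: June 2035 → 2035-06-13.
Next: July 2035 → 2035-07-13.
August 2035: 2035-08-13.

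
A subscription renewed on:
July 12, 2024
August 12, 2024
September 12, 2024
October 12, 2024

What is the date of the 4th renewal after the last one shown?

Gaps: 31, 31, 30 days — not constant. Every event is on the 12th of the month.
Pattern: the 12th of each month.
Next: November 2024 → November 12, 2024.
Next: December 2024 → December 12, 2024.
January 2025: January 12, 2025.
February 2025: February 12, 2025.

February 12, 2025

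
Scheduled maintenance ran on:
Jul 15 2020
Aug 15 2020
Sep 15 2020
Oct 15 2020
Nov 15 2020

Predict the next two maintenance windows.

Dec 15 2020, Jan 15 2021

Gaps: 31, 31, 30, 31 days — not constant. Every event is on the 15th of the month.
Pattern: the 15th of each month.
Next: December 2020 → Dec 15 2020.
January 2021: Jan 15 2021.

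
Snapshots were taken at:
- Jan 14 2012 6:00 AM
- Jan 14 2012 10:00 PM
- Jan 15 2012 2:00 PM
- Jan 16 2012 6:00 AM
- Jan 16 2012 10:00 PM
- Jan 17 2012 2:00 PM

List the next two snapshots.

Jan 18 2012 6:00 AM, Jan 18 2012 10:00 PM

Gaps: 16, 16, 16, 16, 16 hours — each event is 16 hours after the previous one.
Jan 17 2012 2:00 PM + 16 h = Jan 18 2012 6:00 AM.
Jan 18 2012 6:00 AM + 16 h = Jan 18 2012 10:00 PM.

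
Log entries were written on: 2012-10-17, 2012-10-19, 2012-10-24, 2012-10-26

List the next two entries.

Every event lands on a Wednesday or Friday (gaps cycle 2, 5, 2).
So the schedule is: every Wednesday and Friday.
The following Wednesday is 2012-10-31.
Next Friday: 2012-11-02.

2012-10-31, 2012-11-02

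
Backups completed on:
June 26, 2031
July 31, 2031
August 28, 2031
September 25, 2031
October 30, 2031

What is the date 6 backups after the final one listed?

April 29, 2032

All Thursdays; the gaps (35, 28, 28, 35) vary with month length.
This is the last Thursday of each month.
Last Thursday of November 2031: November 27, 2031.
Last Thursday of December 2031: December 25, 2031.
Last Thursday of January 2032: January 29, 2032.
Last Thursday of February 2032: February 26, 2032.
Last Thursday of March 2032: March 25, 2032.
Last Thursday of April 2032: April 29, 2032.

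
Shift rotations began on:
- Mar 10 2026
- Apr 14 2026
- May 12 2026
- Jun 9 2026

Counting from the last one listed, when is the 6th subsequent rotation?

Dec 8 2026

All dates are Tuesdays, 35, 28, 28 days apart.
Specifically, the 2nd Tuesday of each month.
2nd Tuesday of July 2026: Jul 14 2026.
August 2026 — 2nd Tuesday is Aug 11 2026.
2nd Tuesday of September 2026: Sep 8 2026.
2nd Tuesday of October 2026: Oct 13 2026.
2nd Tuesday of November 2026: Nov 10 2026.
2nd Tuesday of December 2026: Dec 8 2026.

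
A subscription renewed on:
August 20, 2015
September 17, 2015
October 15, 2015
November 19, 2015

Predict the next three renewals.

All dates are Thursdays, 28, 28, 35 days apart.
Specifically, the 3rd Thursday of each month.
3rd Thursday of December 2015: December 17, 2015.
3rd Thursday of January 2016: January 21, 2016.
3rd Thursday of February 2016: February 18, 2016.

December 17, 2015; January 21, 2016; February 18, 2016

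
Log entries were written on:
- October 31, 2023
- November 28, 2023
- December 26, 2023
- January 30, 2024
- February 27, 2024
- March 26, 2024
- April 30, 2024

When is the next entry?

May 28, 2024

Every date is a Tuesday; gaps 28, 28, 35, 28, 28, 35 days.
Each is the last Tuesday of its month (at least one falls on the 29th or later, ruling out '4th Tuesday').
May 2024 ends with Tuesday May 28, 2024.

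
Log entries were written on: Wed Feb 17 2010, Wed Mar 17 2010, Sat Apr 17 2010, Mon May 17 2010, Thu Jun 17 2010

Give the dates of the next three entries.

Each date is the 17th; the gaps (28, 31, 30, 31) track the month lengths.
The rule is the 17th of each month.
July 2010: Sat Jul 17 2010.
Next: August 2010 → Tue Aug 17 2010.
Next: September 2010 → Fri Sep 17 2010.

Sat Jul 17 2010, Tue Aug 17 2010, Fri Sep 17 2010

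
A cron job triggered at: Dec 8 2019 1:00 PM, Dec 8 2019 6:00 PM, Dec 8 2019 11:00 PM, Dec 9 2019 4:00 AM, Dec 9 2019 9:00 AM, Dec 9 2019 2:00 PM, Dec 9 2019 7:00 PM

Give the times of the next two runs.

The interval is a steady 5 hours (5, 5, 5, 5, 5, 5).
Dec 9 2019 7:00 PM + 5 h = Dec 10 2019 12:00 AM.
Dec 10 2019 12:00 AM + 5 h = Dec 10 2019 5:00 AM.

Dec 10 2019 12:00 AM, Dec 10 2019 5:00 AM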